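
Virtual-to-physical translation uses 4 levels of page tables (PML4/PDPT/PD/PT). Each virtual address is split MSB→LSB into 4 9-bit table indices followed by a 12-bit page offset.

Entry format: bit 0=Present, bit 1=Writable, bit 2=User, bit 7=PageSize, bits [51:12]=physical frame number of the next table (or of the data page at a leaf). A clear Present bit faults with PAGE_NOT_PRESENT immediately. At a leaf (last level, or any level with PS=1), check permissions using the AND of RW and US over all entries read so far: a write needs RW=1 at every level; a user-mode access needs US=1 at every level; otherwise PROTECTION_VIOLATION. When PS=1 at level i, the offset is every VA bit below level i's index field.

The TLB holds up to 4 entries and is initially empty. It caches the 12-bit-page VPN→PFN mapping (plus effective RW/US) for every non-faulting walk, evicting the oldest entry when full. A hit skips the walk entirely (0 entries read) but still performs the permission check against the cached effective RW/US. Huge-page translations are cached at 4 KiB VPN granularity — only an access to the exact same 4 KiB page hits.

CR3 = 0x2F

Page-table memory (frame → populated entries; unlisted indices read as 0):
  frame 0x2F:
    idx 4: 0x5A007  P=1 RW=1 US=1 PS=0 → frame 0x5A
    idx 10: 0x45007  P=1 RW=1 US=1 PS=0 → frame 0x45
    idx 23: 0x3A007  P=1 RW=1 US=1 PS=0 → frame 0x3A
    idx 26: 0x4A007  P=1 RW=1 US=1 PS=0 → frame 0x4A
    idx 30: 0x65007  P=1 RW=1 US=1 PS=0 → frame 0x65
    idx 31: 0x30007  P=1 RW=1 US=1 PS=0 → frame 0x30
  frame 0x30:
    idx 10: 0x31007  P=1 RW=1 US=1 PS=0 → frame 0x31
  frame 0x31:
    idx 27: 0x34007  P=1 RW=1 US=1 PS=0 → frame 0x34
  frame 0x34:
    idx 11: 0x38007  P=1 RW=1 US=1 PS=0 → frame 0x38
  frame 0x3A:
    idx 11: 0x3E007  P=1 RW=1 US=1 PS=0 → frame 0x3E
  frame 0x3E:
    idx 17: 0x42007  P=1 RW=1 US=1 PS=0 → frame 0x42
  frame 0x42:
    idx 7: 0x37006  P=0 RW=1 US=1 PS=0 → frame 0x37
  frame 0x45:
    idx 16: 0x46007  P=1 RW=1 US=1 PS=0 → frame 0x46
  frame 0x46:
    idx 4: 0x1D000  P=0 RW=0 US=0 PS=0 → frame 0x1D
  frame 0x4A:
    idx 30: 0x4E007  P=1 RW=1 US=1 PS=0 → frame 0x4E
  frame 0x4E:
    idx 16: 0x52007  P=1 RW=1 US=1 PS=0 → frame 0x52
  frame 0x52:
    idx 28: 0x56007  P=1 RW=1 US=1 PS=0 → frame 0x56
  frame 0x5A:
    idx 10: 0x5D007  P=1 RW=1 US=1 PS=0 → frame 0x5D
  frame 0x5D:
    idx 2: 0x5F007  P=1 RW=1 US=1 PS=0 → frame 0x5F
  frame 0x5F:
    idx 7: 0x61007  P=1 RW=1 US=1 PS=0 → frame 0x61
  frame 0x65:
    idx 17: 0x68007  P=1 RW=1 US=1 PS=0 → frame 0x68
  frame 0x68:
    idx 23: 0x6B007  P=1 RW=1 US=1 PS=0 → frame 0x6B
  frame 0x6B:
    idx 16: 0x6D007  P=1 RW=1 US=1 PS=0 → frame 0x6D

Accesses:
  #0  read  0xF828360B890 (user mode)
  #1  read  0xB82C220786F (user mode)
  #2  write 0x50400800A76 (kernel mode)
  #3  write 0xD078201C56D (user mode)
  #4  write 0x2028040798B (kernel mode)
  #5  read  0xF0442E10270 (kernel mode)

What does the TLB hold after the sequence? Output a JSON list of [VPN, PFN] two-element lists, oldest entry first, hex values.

Per-access translation:
#0 VA=0xF828360B890 (r,user):
  [0] read 0x2F idx=31: raw=0x30007 flags P=1 W=1 U=1 S=0
  [1] read 0x30 idx=10: raw=0x31007 flags P=1 W=1 U=1 S=0
  [2] read 0x31 idx=27: raw=0x34007 flags P=1 W=1 U=1 S=0
  [3] read 0x34 idx=11: raw=0x38007 flags P=1 W=1 U=1 S=0
  → PA=0x38890  (4 entries read)
#1 VA=0xB82C220786F (r,user):
  [0] read 0x2F idx=23: raw=0x3A007 flags P=1 W=1 U=1 S=0
  [1] read 0x3A idx=11: raw=0x3E007 flags P=1 W=1 U=1 S=0
  [2] read 0x3E idx=17: raw=0x42007 flags P=1 W=1 U=1 S=0
  [3] read 0x42 idx=7: raw=0x37006 flags P=0 W=1 U=1 S=0
  → PAGE_NOT_PRESENT  (4 entries read)
#2 VA=0x50400800A76 (w,kernel):
  [0] read 0x2F idx=10: raw=0x45007 flags P=1 W=1 U=1 S=0
  [1] read 0x45 idx=16: raw=0x46007 flags P=1 W=1 U=1 S=0
  [2] read 0x46 idx=4: raw=0x1D000 flags P=0 W=0 U=0 S=0
  → PAGE_NOT_PRESENT  (3 entries read)
#3 VA=0xD078201C56D (w,user):
  [0] read 0x2F idx=26: raw=0x4A007 flags P=1 W=1 U=1 S=0
  [1] read 0x4A idx=30: raw=0x4E007 flags P=1 W=1 U=1 S=0
  [2] read 0x4E idx=16: raw=0x52007 flags P=1 W=1 U=1 S=0
  [3] read 0x52 idx=28: raw=0x56007 flags P=1 W=1 U=1 S=0
  → PA=0x5656D  (4 entries read)
#4 VA=0x2028040798B (w,kernel):
  [0] read 0x2F idx=4: raw=0x5A007 flags P=1 W=1 U=1 S=0
  [1] read 0x5A idx=10: raw=0x5D007 flags P=1 W=1 U=1 S=0
  [2] read 0x5D idx=2: raw=0x5F007 flags P=1 W=1 U=1 S=0
  [3] read 0x5F idx=7: raw=0x61007 flags P=1 W=1 U=1 S=0
  → PA=0x6198B  (4 entries read)
#5 VA=0xF0442E10270 (r,kernel):
  [0] read 0x2F idx=30: raw=0x65007 flags P=1 W=1 U=1 S=0
  [1] read 0x65 idx=17: raw=0x68007 flags P=1 W=1 U=1 S=0
  [2] read 0x68 idx=23: raw=0x6B007 flags P=1 W=1 U=1 S=0
  [3] read 0x6B idx=16: raw=0x6D007 flags P=1 W=1 U=1 S=0
  → PA=0x6D270  (4 entries read)

TLB: [["0xF828360B", "0x38"], ["0xD078201C", "0x56"], ["0x20280407", "0x61"], ["0xF0442E10", "0x6D"]]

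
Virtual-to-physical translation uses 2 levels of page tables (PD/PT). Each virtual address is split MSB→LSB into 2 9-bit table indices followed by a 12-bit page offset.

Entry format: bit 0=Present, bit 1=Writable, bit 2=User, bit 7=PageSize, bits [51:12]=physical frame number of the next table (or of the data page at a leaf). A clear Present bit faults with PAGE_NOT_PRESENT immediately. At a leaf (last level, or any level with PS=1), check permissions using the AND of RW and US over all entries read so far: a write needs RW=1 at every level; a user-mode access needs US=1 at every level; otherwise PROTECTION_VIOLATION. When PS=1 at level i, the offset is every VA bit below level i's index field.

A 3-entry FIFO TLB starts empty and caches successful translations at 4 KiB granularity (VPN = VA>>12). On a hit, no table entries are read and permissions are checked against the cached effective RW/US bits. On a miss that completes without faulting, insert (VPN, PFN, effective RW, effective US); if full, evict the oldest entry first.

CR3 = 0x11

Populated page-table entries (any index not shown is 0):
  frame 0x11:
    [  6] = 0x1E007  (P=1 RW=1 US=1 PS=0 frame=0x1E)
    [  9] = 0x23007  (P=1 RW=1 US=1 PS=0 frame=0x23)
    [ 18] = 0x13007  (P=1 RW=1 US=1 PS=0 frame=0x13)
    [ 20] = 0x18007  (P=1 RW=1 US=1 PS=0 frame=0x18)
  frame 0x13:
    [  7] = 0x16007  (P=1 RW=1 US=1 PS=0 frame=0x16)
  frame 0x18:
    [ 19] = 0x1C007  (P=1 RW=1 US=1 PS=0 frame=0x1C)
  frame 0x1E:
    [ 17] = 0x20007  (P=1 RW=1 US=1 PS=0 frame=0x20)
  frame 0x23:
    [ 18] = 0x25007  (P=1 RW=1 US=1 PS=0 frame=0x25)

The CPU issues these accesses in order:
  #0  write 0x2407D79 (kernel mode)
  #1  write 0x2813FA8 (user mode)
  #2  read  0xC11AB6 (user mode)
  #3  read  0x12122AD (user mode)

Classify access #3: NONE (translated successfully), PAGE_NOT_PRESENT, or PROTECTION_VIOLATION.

Walk each access:
#0 VA=0x2407D79 (w,kernel):
  [0] read 0x11 idx=18: raw=0x13007 flags P=1 W=1 U=1 S=0
  [1] read 0x13 idx=7: raw=0x16007 flags P=1 W=1 U=1 S=0
  ✓ 0x16D79  — 2 lookups
#1 VA=0x2813FA8 (w,user):
  [0] read 0x11 idx=20: raw=0x18007 flags P=1 W=1 U=1 S=0
  [1] read 0x18 idx=19: raw=0x1C007 flags P=1 W=1 U=1 S=0
  ✓ 0x1CFA8  — 2 lookups
#2 VA=0xC11AB6 (r,user):
  [0] read 0x11 idx=6: raw=0x1E007 flags P=1 W=1 U=1 S=0
  [1] read 0x1E idx=17: raw=0x20007 flags P=1 W=1 U=1 S=0
  ✓ 0x20AB6  — 2 lookups
#3 VA=0x12122AD (r,user):
  [0] read 0x11 idx=9: raw=0x23007 flags P=1 W=1 U=1 S=0
  [1] read 0x23 idx=18: raw=0x25007 flags P=1 W=1 U=1 S=0
  ✓ 0x252AD  — 2 lookups

Access #3 fault: NONE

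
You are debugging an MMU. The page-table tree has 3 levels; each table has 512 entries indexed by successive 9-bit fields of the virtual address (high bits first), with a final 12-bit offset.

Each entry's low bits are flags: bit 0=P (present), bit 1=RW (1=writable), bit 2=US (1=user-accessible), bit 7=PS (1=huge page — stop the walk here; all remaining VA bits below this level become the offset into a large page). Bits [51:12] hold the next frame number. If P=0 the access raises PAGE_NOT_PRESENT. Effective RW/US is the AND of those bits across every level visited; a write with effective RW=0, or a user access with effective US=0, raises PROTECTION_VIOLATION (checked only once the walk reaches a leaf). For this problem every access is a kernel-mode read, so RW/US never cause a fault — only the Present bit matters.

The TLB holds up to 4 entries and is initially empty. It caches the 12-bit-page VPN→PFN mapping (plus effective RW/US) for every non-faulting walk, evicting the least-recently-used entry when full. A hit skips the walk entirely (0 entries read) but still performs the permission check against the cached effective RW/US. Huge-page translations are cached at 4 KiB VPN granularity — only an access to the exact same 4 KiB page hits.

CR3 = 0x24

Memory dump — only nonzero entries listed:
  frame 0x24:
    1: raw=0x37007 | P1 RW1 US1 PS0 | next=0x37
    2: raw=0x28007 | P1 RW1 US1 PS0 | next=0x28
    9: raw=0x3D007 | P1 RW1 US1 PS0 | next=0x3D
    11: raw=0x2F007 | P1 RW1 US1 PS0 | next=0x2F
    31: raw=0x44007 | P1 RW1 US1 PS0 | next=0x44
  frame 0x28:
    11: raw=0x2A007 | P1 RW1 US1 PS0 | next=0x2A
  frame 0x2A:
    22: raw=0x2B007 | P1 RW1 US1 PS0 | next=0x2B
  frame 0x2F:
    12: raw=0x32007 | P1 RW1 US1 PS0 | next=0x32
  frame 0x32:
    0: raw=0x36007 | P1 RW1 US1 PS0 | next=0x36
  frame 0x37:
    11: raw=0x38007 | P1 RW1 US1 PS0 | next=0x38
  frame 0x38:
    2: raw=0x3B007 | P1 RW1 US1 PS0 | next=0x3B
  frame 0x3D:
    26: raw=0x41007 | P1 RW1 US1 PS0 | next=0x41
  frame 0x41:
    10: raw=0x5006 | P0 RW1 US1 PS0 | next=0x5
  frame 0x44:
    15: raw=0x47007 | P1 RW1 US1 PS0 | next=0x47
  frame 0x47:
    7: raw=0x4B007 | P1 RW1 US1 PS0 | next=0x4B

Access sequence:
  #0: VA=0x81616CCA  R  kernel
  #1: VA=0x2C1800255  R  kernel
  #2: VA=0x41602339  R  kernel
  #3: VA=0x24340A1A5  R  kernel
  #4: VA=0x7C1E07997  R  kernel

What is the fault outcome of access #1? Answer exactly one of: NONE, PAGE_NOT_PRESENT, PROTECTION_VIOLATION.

Trace:
#0 VA=0x81616CCA (r,kernel):
  L0 @0x24[2] → 0x28007  P=1,RW=1,US=1,PS=0
  L1 @0x28[11] → 0x2A007  P=1,RW=1,US=1,PS=0
  L2 @0x2A[22] → 0x2B007  P=1,RW=1,US=1,PS=0
  ⇒ phys 0x2BCCA  [3 reads]
#1 VA=0x2C1800255 (r,kernel):
  L0 @0x24[11] → 0x2F007  P=1,RW=1,US=1,PS=0
  L1 @0x2F[12] → 0x32007  P=1,RW=1,US=1,PS=0
  L2 @0x32[0] → 0x36007  P=1,RW=1,US=1,PS=0
  ⇒ phys 0x36255  [3 reads]
#2 VA=0x41602339 (r,kernel):
  L0 @0x24[1] → 0x37007  P=1,RW=1,US=1,PS=0
  L1 @0x37[11] → 0x38007  P=1,RW=1,US=1,PS=0
  L2 @0x38[2] → 0x3B007  P=1,RW=1,US=1,PS=0
  ⇒ phys 0x3B339  [3 reads]
#3 VA=0x24340A1A5 (r,kernel):
  L0 @0x24[9] → 0x3D007  P=1,RW=1,US=1,PS=0
  L1 @0x3D[26] → 0x41007  P=1,RW=1,US=1,PS=0
  L2 @0x41[10] → 0x5006  P=0,RW=1,US=1,PS=0
  ✗ PAGE_NOT_PRESENT  [3 reads]
#4 VA=0x7C1E07997 (r,kernel):
  L0 @0x24[31] → 0x44007  P=1,RW=1,US=1,PS=0
  L1 @0x44[15] → 0x47007  P=1,RW=1,US=1,PS=0
  L2 @0x47[7] → 0x4B007  P=1,RW=1,US=1,PS=0
  ⇒ phys 0x4B997  [3 reads]

Access #1 fault: NONE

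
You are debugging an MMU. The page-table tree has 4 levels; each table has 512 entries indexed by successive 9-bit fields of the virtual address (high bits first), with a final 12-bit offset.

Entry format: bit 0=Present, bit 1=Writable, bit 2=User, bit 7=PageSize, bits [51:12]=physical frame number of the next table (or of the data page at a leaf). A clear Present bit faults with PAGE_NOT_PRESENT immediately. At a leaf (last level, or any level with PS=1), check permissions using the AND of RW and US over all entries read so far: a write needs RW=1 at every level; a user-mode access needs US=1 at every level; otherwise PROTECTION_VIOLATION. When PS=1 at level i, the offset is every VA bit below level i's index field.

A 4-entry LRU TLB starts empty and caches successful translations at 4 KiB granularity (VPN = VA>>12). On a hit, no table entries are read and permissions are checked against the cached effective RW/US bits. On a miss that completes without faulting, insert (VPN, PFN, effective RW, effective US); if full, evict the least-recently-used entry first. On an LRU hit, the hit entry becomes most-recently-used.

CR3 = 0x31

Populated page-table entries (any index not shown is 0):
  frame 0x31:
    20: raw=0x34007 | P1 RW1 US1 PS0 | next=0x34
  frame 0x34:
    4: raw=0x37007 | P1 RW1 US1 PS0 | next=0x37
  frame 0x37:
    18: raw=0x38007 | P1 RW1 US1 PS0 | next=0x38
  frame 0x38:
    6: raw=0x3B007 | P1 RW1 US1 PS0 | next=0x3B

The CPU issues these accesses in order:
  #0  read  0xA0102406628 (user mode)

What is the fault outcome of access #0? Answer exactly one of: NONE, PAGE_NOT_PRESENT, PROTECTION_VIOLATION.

Per-access translation:
#0 VA=0xA0102406628 (r,user):
  L0: frame=0x31 idx=20 entry=0x34007 [P=1 RW=1 US=1 PS=0]
  L1: frame=0x34 idx=4 entry=0x37007 [P=1 RW=1 US=1 PS=0]
  L2: frame=0x37 idx=18 entry=0x38007 [P=1 RW=1 US=1 PS=0]
  L3: frame=0x38 idx=6 entry=0x3B007 [P=1 RW=1 US=1 PS=0]
  ✓ 0x3B628  — 4 lookups

Access #0 fault: NONE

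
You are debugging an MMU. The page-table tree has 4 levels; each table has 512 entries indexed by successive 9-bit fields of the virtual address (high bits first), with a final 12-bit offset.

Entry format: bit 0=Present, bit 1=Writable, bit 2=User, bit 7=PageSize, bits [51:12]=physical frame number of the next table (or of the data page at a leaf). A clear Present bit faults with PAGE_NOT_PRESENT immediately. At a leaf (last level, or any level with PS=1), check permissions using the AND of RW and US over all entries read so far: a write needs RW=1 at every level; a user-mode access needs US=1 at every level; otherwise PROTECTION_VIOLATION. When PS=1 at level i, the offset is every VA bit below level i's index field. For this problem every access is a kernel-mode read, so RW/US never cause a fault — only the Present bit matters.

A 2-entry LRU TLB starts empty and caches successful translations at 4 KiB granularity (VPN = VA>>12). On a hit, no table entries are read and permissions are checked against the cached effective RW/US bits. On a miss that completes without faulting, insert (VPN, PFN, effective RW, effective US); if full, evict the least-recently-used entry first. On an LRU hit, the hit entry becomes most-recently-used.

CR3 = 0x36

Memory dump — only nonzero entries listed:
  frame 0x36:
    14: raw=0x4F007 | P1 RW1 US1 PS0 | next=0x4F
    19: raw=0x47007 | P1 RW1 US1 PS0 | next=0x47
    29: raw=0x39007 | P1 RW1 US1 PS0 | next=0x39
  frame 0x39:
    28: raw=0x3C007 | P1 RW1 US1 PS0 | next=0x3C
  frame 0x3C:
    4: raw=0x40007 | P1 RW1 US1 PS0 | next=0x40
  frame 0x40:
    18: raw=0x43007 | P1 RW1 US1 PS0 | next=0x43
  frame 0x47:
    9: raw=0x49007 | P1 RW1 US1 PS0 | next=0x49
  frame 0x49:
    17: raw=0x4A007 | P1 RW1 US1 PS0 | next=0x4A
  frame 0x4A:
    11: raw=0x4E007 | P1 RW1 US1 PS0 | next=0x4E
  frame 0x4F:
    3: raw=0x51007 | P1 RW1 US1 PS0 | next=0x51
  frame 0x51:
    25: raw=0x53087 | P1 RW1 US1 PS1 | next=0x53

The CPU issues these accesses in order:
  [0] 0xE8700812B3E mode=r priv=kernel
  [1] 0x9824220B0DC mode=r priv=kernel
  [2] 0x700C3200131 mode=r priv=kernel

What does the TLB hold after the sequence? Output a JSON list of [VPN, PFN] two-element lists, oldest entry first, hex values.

Walk each access:
#0 VA=0xE8700812B3E (r,kernel):
  L0 @0x36[29] → 0x39007  P=1,RW=1,US=1,PS=0
  L1 @0x39[28] → 0x3C007  P=1,RW=1,US=1,PS=0
  L2 @0x3C[4] → 0x40007  P=1,RW=1,US=1,PS=0
  L3 @0x40[18] → 0x43007  P=1,RW=1,US=1,PS=0
  ⇒ phys 0x43B3E  [4 reads]
#1 VA=0x9824220B0DC (r,kernel):
  L0 @0x36[19] → 0x47007  P=1,RW=1,US=1,PS=0
  L1 @0x47[9] → 0x49007  P=1,RW=1,US=1,PS=0
  L2 @0x49[17] → 0x4A007  P=1,RW=1,US=1,PS=0
  L3 @0x4A[11] → 0x4E007  P=1,RW=1,US=1,PS=0
  ⇒ phys 0x4E0DC  [4 reads]
#2 VA=0x700C3200131 (r,kernel):
  L0 @0x36[14] → 0x4F007  P=1,RW=1,US=1,PS=0
  L1 @0x4F[3] → 0x51007  P=1,RW=1,US=1,PS=0
  L2 @0x51[25] → 0x53087  P=1,RW=1,US=1,PS=1
  ⇒ phys 0x53131 (huge @L2)  [3 reads]

TLB: [["0x9824220B", "0x4E"], ["0x700C3200", "0x53"]]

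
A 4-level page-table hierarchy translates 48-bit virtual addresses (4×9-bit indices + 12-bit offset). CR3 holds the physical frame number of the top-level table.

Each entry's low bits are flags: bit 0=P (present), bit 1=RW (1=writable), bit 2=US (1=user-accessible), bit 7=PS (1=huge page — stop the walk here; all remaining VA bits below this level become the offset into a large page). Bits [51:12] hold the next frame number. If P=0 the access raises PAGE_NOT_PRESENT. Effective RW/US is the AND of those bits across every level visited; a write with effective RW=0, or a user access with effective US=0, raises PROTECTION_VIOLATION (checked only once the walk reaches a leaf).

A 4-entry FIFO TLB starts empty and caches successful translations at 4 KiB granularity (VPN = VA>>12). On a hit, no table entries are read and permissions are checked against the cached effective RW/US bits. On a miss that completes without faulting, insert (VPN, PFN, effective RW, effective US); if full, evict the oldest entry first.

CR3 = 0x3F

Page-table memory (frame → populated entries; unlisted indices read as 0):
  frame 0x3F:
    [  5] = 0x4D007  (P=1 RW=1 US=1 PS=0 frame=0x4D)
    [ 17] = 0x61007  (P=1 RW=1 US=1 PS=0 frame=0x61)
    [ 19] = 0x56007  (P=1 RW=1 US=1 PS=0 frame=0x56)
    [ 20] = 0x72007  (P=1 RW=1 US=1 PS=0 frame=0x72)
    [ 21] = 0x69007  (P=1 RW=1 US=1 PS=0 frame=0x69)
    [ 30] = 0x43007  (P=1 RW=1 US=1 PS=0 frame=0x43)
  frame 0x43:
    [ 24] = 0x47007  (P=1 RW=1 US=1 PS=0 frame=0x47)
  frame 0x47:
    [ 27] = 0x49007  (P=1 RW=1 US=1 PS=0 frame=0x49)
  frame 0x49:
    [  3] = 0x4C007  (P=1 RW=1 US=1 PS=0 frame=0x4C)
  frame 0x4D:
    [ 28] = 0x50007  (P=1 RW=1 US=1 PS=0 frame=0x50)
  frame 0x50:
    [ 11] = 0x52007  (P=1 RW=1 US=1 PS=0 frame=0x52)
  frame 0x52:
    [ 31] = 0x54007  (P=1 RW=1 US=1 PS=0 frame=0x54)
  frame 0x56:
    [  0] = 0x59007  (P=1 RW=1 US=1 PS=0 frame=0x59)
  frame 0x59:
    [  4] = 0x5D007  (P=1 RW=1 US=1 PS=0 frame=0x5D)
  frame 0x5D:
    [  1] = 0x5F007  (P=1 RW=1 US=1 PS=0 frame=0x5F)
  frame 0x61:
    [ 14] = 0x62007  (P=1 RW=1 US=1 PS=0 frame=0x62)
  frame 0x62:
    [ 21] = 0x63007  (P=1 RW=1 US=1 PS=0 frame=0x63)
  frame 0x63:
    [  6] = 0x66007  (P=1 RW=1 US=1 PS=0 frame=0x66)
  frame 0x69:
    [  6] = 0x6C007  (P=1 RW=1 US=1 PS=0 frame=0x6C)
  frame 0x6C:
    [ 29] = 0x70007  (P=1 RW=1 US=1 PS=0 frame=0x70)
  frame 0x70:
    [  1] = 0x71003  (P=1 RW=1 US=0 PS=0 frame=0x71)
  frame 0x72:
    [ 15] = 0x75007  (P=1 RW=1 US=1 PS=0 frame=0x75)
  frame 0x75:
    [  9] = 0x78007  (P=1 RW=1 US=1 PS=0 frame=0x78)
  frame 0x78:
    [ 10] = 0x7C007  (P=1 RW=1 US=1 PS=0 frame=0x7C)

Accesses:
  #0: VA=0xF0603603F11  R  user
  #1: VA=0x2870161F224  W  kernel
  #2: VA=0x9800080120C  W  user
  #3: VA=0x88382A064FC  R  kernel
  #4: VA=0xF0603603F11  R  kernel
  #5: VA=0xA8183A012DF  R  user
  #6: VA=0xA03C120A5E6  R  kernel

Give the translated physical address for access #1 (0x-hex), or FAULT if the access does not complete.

Trace:
#0 VA=0xF0603603F11 (r,user):
  L0: frame=0x3F idx=30 entry=0x43007 [P=1 RW=1 US=1 PS=0]
  L1: frame=0x43 idx=24 entry=0x47007 [P=1 RW=1 US=1 PS=0]
  L2: frame=0x47 idx=27 entry=0x49007 [P=1 RW=1 US=1 PS=0]
  L3: frame=0x49 idx=3 entry=0x4C007 [P=1 RW=1 US=1 PS=0]
  → PA=0x4CF11  (4 entries read)
#1 VA=0x2870161F224 (w,kernel):
  L0: frame=0x3F idx=5 entry=0x4D007 [P=1 RW=1 US=1 PS=0]
  L1: frame=0x4D idx=28 entry=0x50007 [P=1 RW=1 US=1 PS=0]
  L2: frame=0x50 idx=11 entry=0x52007 [P=1 RW=1 US=1 PS=0]
  L3: frame=0x52 idx=31 entry=0x54007 [P=1 RW=1 US=1 PS=0]
  → PA=0x54224  (4 entries read)
#2 VA=0x9800080120C (w,user):
  L0: frame=0x3F idx=19 entry=0x56007 [P=1 RW=1 US=1 PS=0]
  L1: frame=0x56 idx=0 entry=0x59007 [P=1 RW=1 US=1 PS=0]
  L2: frame=0x59 idx=4 entry=0x5D007 [P=1 RW=1 US=1 PS=0]
  L3: frame=0x5D idx=1 entry=0x5F007 [P=1 RW=1 US=1 PS=0]
  → PA=0x5F20C  (4 entries read)
#3 VA=0x88382A064FC (r,kernel):
  L0: frame=0x3F idx=17 entry=0x61007 [P=1 RW=1 US=1 PS=0]
  L1: frame=0x61 idx=14 entry=0x62007 [P=1 RW=1 US=1 PS=0]
  L2: frame=0x62 idx=21 entry=0x63007 [P=1 RW=1 US=1 PS=0]
  L3: frame=0x63 idx=6 entry=0x66007 [P=1 RW=1 US=1 PS=0]
  → PA=0x664FC  (4 entries read)
#4 VA=0xF0603603F11 (r,kernel):
  TLB hit vpn=0xF0603603 → PA=0x4CF11
#5 VA=0xA8183A012DF (r,user):
  L0: frame=0x3F idx=21 entry=0x69007 [P=1 RW=1 US=1 PS=0]
  L1: frame=0x69 idx=6 entry=0x6C007 [P=1 RW=1 US=1 PS=0]
  L2: frame=0x6C idx=29 entry=0x70007 [P=1 RW=1 US=1 PS=0]
  L3: frame=0x70 idx=1 entry=0x71003 [P=1 RW=1 US=0 PS=0]
  ⇒ fault: PROTECTION_VIOLATION  — 4 lookups
#6 VA=0xA03C120A5E6 (r,kernel):
  L0: frame=0x3F idx=20 entry=0x72007 [P=1 RW=1 US=1 PS=0]
  L1: frame=0x72 idx=15 entry=0x75007 [P=1 RW=1 US=1 PS=0]
  L2: frame=0x75 idx=9 entry=0x78007 [P=1 RW=1 US=1 PS=0]
  L3: frame=0x78 idx=10 entry=0x7C007 [P=1 RW=1 US=1 PS=0]
  → PA=0x7C5E6  (4 entries read)

Access #1 PA: 0x54224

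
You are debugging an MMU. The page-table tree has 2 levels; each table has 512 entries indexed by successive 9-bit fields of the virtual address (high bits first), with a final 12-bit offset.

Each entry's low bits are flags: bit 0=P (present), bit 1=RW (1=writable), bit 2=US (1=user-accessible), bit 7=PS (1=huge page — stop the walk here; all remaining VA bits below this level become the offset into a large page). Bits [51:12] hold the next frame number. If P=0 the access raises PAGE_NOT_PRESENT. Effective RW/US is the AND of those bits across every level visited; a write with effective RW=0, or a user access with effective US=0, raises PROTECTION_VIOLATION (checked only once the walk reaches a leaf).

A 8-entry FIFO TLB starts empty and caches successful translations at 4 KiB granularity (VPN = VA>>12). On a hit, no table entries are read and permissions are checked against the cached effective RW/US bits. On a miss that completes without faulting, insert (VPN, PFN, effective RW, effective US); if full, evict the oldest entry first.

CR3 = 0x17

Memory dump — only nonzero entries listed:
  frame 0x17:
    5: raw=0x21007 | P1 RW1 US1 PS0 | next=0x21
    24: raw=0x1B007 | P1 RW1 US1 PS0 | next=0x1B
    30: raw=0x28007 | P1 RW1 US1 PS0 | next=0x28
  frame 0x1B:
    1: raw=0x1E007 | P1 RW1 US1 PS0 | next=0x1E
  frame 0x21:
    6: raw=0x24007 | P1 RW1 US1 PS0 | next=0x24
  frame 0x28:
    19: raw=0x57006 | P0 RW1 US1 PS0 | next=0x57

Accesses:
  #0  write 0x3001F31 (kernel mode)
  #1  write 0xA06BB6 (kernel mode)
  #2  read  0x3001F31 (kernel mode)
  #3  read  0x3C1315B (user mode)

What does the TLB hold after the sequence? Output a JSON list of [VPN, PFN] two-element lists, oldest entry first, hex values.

Walk each access:
#0 VA=0x3001F31 (w,kernel):
  lvl0: tbl 0x17, slot 24 ⇒ 0x1B007 (P1/RW1/US1/PS0)
  lvl1: tbl 0x1B, slot 1 ⇒ 0x1E007 (P1/RW1/US1/PS0)
  ⇒ phys 0x1EF31  [2 reads]
#1 VA=0xA06BB6 (w,kernel):
  lvl0: tbl 0x17, slot 5 ⇒ 0x21007 (P1/RW1/US1/PS0)
  lvl1: tbl 0x21, slot 6 ⇒ 0x24007 (P1/RW1/US1/PS0)
  ⇒ phys 0x24BB6  [2 reads]
#2 VA=0x3001F31 (r,kernel):
  TLB hit vpn=0x3001 → PA=0x1EF31
#3 VA=0x3C1315B (r,user):
  lvl0: tbl 0x17, slot 30 ⇒ 0x28007 (P1/RW1/US1/PS0)
  lvl1: tbl 0x28, slot 19 ⇒ 0x57006 (P0/RW1/US1/PS0)
  → PAGE_NOT_PRESENT  (2 entries read)

TLB: [["0x3001", "0x1E"], ["0xA06", "0x24"]]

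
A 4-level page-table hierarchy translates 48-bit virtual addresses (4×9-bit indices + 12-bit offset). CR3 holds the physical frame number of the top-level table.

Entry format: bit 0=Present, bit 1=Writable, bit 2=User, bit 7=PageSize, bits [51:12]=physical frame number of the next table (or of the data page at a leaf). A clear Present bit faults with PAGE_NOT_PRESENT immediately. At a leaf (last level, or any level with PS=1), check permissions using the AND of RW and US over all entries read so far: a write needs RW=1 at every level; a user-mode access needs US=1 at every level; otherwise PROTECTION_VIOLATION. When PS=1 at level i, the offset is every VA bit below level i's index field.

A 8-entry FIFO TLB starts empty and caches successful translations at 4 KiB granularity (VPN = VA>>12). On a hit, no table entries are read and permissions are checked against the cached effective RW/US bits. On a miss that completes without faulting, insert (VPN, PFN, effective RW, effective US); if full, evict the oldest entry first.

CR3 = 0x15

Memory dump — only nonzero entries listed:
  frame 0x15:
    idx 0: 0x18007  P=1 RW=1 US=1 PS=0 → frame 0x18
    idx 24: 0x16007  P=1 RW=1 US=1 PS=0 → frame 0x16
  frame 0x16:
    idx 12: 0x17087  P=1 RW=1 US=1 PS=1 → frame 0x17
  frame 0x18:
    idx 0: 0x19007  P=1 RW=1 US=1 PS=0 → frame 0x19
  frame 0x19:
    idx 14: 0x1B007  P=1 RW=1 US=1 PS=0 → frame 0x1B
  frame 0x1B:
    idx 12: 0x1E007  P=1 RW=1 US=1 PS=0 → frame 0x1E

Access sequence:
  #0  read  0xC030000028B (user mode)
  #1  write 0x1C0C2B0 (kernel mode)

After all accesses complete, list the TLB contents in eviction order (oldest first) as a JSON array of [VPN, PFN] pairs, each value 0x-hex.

Walk each access:
#0 VA=0xC030000028B (r,user):
  lvl0: tbl 0x15, slot 24 ⇒ 0x16007 (P1/RW1/US1/PS0)
  lvl1: tbl 0x16, slot 12 ⇒ 0x17087 (P1/RW1/US1/PS1)
  ✓ 0x1728B (huge @L1)  — 2 lookups
#1 VA=0x1C0C2B0 (w,kernel):
  lvl0: tbl 0x15, slot 0 ⇒ 0x18007 (P1/RW1/US1/PS0)
  lvl1: tbl 0x18, slot 0 ⇒ 0x19007 (P1/RW1/US1/PS0)
  lvl2: tbl 0x19, slot 14 ⇒ 0x1B007 (P1/RW1/US1/PS0)
  lvl3: tbl 0x1B, slot 12 ⇒ 0x1E007 (P1/RW1/US1/PS0)
  ✓ 0x1E2B0  — 4 lookups

TLB: [["0xC0300000", "0x17"], ["0x1C0C", "0x1E"]]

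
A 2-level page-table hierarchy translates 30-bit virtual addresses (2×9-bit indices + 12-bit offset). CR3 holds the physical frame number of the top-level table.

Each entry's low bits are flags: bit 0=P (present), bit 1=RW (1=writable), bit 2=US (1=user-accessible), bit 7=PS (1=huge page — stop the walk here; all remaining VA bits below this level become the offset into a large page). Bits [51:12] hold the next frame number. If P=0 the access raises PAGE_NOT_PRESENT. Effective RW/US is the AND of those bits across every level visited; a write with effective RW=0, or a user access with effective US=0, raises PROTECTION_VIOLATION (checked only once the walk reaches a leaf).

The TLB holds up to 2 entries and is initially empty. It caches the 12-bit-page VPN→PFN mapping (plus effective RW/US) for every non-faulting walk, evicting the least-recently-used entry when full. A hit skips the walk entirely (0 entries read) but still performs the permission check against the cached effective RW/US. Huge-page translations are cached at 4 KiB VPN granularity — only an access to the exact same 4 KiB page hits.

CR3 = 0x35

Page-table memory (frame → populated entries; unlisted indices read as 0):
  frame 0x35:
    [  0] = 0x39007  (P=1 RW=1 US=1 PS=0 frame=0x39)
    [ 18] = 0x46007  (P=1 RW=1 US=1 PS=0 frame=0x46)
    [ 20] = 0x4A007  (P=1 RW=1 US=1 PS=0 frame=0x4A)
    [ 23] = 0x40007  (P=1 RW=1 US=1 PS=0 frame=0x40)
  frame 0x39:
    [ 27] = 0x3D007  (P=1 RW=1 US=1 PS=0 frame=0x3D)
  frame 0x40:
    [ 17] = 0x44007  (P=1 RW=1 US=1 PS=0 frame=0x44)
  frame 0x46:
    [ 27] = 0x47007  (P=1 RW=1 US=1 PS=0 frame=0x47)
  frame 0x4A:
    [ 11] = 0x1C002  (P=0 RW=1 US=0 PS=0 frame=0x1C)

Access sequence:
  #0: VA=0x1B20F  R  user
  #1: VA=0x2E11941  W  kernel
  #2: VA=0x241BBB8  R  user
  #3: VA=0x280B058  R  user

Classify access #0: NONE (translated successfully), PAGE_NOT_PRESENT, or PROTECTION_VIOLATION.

Trace:
#0 VA=0x1B20F (r,user):
  [0] read 0x35 idx=0: raw=0x39007 flags P=1 W=1 U=1 S=0
  [1] read 0x39 idx=27: raw=0x3D007 flags P=1 W=1 U=1 S=0
  ⇒ phys 0x3D20F  [2 reads]
#1 VA=0x2E11941 (w,kernel):
  [0] read 0x35 idx=23: raw=0x40007 flags P=1 W=1 U=1 S=0
  [1] read 0x40 idx=17: raw=0x44007 flags P=1 W=1 U=1 S=0
  ⇒ phys 0x44941  [2 reads]
#2 VA=0x241BBB8 (r,user):
  [0] read 0x35 idx=18: raw=0x46007 flags P=1 W=1 U=1 S=0
  [1] read 0x46 idx=27: raw=0x47007 flags P=1 W=1 U=1 S=0
  ⇒ phys 0x47BB8  [2 reads]
#3 VA=0x280B058 (r,user):
  [0] read 0x35 idx=20: raw=0x4A007 flags P=1 W=1 U=1 S=0
  [1] read 0x4A idx=11: raw=0x1C002 flags P=0 W=1 U=0 S=0
  ⇒ fault: PAGE_NOT_PRESENT  — 2 lookups

Access #0 fault: NONE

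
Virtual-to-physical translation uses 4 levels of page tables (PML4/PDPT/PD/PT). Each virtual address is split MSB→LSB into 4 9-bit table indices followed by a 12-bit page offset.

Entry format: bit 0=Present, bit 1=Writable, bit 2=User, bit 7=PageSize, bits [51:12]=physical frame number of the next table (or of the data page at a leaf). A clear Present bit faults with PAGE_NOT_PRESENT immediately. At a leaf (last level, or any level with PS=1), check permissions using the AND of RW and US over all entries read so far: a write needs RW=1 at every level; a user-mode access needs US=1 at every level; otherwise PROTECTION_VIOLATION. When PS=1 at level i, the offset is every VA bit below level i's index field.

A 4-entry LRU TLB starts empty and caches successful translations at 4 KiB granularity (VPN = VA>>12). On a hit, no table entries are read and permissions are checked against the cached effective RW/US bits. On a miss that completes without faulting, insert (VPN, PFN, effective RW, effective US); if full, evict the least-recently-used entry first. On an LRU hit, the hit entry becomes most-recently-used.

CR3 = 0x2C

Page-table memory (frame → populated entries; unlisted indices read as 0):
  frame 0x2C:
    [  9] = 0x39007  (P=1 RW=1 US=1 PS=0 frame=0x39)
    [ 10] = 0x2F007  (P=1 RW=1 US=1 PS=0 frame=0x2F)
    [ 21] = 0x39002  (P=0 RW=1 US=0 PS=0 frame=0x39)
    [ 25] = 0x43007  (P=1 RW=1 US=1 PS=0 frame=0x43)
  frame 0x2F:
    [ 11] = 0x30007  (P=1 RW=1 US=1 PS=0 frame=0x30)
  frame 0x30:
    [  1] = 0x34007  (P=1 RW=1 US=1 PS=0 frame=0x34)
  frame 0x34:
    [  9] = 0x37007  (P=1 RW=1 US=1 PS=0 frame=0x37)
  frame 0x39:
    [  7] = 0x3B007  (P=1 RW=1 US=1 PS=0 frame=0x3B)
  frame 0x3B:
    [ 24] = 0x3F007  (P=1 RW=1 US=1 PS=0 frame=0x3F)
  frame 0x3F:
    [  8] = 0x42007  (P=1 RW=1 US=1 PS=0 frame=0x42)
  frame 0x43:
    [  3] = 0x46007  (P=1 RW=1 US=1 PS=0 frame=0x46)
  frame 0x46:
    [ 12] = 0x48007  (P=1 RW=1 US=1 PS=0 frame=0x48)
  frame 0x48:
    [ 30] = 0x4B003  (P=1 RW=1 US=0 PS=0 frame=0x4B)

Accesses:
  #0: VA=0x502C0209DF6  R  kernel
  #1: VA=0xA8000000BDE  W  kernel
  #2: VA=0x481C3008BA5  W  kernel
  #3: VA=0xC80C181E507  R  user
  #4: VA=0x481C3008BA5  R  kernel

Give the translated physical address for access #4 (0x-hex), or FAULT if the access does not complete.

Walk each access:
#0 VA=0x502C0209DF6 (r,kernel):
  [0] read 0x2C idx=10: raw=0x2F007 flags P=1 W=1 U=1 S=0
  [1] read 0x2F idx=11: raw=0x30007 flags P=1 W=1 U=1 S=0
  [2] read 0x30 idx=1: raw=0x34007 flags P=1 W=1 U=1 S=0
  [3] read 0x34 idx=9: raw=0x37007 flags P=1 W=1 U=1 S=0
  ⇒ phys 0x37DF6  [4 reads]
#1 VA=0xA8000000BDE (w,kernel):
  [0] read 0x2C idx=21: raw=0x39002 flags P=0 W=1 U=0 S=0
  → PAGE_NOT_PRESENT  (1 entries read)
#2 VA=0x481C3008BA5 (w,kernel):
  [0] read 0x2C idx=9: raw=0x39007 flags P=1 W=1 U=1 S=0
  [1] read 0x39 idx=7: raw=0x3B007 flags P=1 W=1 U=1 S=0
  [2] read 0x3B idx=24: raw=0x3F007 flags P=1 W=1 U=1 S=0
  [3] read 0x3F idx=8: raw=0x42007 flags P=1 W=1 U=1 S=0
  ⇒ phys 0x42BA5  [4 reads]
#3 VA=0xC80C181E507 (r,user):
  [0] read 0x2C idx=25: raw=0x43007 flags P=1 W=1 U=1 S=0
  [1] read 0x43 idx=3: raw=0x46007 flags P=1 W=1 U=1 S=0
  [2] read 0x46 idx=12: raw=0x48007 flags P=1 W=1 U=1 S=0
  [3] read 0x48 idx=30: raw=0x4B003 flags P=1 W=1 U=0 S=0
  → PROTECTION_VIOLATION  (4 entries read)
#4 VA=0x481C3008BA5 (r,kernel):
  TLB hit vpn=0x481C3008 → PA=0x42BA5

Access #4 PA: 0x42BA5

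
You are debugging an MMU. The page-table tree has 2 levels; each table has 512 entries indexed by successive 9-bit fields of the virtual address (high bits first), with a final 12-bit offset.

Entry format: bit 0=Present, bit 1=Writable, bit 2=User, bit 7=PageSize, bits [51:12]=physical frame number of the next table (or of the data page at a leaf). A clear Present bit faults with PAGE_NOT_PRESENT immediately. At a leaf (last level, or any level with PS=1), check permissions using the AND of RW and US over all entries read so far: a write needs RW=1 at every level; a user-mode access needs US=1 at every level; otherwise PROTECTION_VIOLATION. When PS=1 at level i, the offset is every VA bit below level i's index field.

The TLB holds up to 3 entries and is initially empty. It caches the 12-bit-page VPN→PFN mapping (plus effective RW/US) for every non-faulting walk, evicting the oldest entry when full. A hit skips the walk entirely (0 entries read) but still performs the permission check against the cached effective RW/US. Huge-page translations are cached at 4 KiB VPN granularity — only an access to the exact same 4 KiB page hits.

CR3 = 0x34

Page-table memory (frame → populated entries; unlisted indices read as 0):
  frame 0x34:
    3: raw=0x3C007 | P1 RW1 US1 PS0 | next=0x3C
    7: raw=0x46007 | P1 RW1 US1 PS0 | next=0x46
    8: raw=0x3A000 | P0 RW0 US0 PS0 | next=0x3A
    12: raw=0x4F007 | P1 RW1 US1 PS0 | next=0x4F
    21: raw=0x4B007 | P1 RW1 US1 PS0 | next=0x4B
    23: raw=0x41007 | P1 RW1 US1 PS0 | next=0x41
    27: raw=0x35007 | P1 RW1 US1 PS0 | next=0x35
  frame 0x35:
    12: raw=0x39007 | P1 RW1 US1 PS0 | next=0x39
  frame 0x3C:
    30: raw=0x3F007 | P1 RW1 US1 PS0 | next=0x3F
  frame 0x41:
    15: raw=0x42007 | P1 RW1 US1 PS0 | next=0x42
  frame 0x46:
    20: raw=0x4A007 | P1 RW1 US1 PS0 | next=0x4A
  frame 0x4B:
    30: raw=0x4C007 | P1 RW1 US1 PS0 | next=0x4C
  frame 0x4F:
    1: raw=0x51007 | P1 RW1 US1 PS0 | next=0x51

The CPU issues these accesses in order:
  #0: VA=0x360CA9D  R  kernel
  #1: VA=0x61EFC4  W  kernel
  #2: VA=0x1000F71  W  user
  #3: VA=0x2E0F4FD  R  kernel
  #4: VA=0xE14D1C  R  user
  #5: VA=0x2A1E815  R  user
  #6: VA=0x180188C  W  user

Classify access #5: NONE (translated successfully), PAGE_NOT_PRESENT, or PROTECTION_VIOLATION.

Walk each access:
#0 VA=0x360CA9D (r,kernel):
  lvl0: tbl 0x34, slot 27 ⇒ 0x35007 (P1/RW1/US1/PS0)
  lvl1: tbl 0x35, slot 12 ⇒ 0x39007 (P1/RW1/US1/PS0)
  → PA=0x39A9D  (2 entries read)
#1 VA=0x61EFC4 (w,kernel):
  lvl0: tbl 0x34, slot 3 ⇒ 0x3C007 (P1/RW1/US1/PS0)
  lvl1: tbl 0x3C, slot 30 ⇒ 0x3F007 (P1/RW1/US1/PS0)
  → PA=0x3FFC4  (2 entries read)
#2 VA=0x1000F71 (w,user):
  lvl0: tbl 0x34, slot 8 ⇒ 0x3A000 (P0/RW0/US0/PS0)
  ✗ PAGE_NOT_PRESENT  [1 reads]
#3 VA=0x2E0F4FD (r,kernel):
  lvl0: tbl 0x34, slot 23 ⇒ 0x41007 (P1/RW1/US1/PS0)
  lvl1: tbl 0x41, slot 15 ⇒ 0x42007 (P1/RW1/US1/PS0)
  → PA=0x424FD  (2 entries read)
#4 VA=0xE14D1C (r,user):
  lvl0: tbl 0x34, slot 7 ⇒ 0x46007 (P1/RW1/US1/PS0)
  lvl1: tbl 0x46, slot 20 ⇒ 0x4A007 (P1/RW1/US1/PS0)
  → PA=0x4AD1C  (2 entries read)
#5 VA=0x2A1E815 (r,user):
  lvl0: tbl 0x34, slot 21 ⇒ 0x4B007 (P1/RW1/US1/PS0)
  lvl1: tbl 0x4B, slot 30 ⇒ 0x4C007 (P1/RW1/US1/PS0)
  → PA=0x4C815  (2 entries read)
#6 VA=0x180188C (w,user):
  lvl0: tbl 0x34, slot 12 ⇒ 0x4F007 (P1/RW1/US1/PS0)
  lvl1: tbl 0x4F, slot 1 ⇒ 0x51007 (P1/RW1/US1/PS0)
  → PA=0x5188C  (2 entries read)

Access #5 fault: NONE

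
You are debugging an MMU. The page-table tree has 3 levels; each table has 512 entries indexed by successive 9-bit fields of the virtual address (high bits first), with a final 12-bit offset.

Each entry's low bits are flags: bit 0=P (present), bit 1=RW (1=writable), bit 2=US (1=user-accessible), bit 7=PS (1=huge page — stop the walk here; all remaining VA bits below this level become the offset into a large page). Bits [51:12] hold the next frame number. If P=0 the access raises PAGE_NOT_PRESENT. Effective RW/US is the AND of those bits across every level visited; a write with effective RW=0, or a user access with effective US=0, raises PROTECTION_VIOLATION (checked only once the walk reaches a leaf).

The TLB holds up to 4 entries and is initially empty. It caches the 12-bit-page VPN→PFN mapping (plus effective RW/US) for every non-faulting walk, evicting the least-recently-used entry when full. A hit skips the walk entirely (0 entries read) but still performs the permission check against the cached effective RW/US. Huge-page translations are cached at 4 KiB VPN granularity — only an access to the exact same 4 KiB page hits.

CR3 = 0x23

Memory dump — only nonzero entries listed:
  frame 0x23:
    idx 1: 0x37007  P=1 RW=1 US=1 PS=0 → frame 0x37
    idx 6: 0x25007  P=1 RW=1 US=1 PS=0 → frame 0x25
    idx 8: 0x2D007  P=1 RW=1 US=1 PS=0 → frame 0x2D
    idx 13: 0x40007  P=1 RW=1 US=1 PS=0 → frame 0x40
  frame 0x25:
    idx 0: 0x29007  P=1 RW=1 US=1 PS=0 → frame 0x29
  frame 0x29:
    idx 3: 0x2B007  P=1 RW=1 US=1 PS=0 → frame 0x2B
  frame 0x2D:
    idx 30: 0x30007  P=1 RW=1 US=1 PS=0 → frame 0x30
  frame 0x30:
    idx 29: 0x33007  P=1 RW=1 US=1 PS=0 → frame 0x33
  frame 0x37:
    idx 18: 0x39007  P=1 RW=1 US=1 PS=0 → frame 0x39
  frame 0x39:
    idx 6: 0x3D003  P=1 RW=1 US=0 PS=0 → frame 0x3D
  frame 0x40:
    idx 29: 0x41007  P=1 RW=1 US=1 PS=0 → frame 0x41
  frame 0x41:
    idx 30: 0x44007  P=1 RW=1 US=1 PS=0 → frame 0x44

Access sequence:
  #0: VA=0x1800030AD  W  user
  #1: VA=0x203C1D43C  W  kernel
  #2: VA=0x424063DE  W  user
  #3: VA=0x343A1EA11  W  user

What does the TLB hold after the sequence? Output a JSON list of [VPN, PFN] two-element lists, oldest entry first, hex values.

Per-access translation:
#0 VA=0x1800030AD (w,user):
  lvl0: tbl 0x23, slot 6 ⇒ 0x25007 (P1/RW1/US1/PS0)
  lvl1: tbl 0x25, slot 0 ⇒ 0x29007 (P1/RW1/US1/PS0)
  lvl2: tbl 0x29, slot 3 ⇒ 0x2B007 (P1/RW1/US1/PS0)
  → PA=0x2B0AD  (3 entries read)
#1 VA=0x203C1D43C (w,kernel):
  lvl0: tbl 0x23, slot 8 ⇒ 0x2D007 (P1/RW1/US1/PS0)
  lvl1: tbl 0x2D, slot 30 ⇒ 0x30007 (P1/RW1/US1/PS0)
  lvl2: tbl 0x30, slot 29 ⇒ 0x33007 (P1/RW1/US1/PS0)
  → PA=0x3343C  (3 entries read)
#2 VA=0x424063DE (w,user):
  lvl0: tbl 0x23, slot 1 ⇒ 0x37007 (P1/RW1/US1/PS0)
  lvl1: tbl 0x37, slot 18 ⇒ 0x39007 (P1/RW1/US1/PS0)
  lvl2: tbl 0x39, slot 6 ⇒ 0x3D003 (P1/RW1/US0/PS0)
  → PROTECTION_VIOLATION  (3 entries read)
#3 VA=0x343A1EA11 (w,user):
  lvl0: tbl 0x23, slot 13 ⇒ 0x40007 (P1/RW1/US1/PS0)
  lvl1: tbl 0x40, slot 29 ⇒ 0x41007 (P1/RW1/US1/PS0)
  lvl2: tbl 0x41, slot 30 ⇒ 0x44007 (P1/RW1/US1/PS0)
  → PA=0x44A11  (3 entries read)

TLB: [["0x180003", "0x2B"], ["0x203C1D", "0x33"], ["0x343A1E", "0x44"]]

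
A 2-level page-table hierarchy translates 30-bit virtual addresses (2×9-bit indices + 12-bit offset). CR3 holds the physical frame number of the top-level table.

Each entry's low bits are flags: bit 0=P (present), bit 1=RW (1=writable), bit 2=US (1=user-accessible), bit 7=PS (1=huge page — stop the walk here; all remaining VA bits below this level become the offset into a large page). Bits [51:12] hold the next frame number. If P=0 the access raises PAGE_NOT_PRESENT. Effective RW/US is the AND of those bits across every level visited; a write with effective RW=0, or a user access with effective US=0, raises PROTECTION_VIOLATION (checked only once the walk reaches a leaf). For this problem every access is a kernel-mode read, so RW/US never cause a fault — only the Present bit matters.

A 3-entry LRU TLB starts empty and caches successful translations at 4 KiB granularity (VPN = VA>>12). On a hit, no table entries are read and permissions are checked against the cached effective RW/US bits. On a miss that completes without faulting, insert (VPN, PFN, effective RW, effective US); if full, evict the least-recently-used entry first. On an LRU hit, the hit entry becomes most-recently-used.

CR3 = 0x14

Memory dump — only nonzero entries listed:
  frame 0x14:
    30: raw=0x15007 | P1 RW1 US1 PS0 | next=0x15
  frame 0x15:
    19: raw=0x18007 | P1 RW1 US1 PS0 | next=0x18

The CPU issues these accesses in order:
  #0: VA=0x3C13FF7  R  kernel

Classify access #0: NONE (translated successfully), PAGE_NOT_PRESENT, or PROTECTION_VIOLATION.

Walk each access:
#0 VA=0x3C13FF7 (r,kernel):
  L0 @0x14[30] → 0x15007  P=1,RW=1,US=1,PS=0
  L1 @0x15[19] → 0x18007  P=1,RW=1,US=1,PS=0
  ✓ 0x18FF7  — 2 lookups

Access #0 fault: NONE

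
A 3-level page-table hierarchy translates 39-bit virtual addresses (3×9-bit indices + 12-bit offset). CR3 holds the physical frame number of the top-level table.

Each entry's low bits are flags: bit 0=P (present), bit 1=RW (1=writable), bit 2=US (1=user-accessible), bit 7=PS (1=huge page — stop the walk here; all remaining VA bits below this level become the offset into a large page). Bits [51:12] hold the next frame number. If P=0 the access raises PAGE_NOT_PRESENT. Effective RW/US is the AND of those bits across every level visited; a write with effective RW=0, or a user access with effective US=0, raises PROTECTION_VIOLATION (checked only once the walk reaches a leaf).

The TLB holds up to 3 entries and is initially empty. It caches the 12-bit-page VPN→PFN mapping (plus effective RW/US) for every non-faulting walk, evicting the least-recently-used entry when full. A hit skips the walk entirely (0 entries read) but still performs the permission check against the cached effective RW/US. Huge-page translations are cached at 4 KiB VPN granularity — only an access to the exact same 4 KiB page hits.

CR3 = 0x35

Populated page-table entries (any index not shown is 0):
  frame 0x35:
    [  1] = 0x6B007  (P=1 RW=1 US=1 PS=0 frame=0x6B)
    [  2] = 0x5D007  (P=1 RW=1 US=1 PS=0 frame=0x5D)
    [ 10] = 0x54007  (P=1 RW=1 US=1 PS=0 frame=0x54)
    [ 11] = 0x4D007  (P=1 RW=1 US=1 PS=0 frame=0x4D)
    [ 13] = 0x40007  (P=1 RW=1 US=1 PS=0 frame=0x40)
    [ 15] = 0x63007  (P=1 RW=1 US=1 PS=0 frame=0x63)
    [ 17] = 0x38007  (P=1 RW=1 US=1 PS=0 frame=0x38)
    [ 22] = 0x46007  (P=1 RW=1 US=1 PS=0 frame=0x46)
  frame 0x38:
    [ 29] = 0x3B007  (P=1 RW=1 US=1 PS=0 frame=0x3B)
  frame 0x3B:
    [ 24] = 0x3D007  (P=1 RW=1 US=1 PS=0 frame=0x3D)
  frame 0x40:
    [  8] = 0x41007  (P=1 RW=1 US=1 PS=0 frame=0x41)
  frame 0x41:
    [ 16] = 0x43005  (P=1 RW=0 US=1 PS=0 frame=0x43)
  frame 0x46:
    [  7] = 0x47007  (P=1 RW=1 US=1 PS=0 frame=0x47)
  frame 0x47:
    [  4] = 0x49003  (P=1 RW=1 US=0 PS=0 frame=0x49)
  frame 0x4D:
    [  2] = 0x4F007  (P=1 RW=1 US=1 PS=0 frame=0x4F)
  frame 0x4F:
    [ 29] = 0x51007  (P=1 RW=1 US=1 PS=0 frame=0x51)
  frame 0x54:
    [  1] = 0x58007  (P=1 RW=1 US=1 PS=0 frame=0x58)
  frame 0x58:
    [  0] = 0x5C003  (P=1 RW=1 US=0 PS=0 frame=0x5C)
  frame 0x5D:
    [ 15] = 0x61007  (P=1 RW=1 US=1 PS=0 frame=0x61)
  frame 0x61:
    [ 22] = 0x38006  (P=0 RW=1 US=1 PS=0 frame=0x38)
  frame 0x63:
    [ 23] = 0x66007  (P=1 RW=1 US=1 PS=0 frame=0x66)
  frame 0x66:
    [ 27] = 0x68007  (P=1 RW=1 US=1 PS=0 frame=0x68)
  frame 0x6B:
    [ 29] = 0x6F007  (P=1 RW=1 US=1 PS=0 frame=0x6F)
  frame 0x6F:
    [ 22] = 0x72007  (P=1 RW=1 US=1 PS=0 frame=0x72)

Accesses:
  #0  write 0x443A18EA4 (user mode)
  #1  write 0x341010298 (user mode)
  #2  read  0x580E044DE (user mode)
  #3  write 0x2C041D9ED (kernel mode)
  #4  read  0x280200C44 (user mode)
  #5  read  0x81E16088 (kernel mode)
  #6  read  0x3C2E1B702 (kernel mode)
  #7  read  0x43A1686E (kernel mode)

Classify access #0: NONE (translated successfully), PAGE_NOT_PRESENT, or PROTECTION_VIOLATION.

Walk each access:
#0 VA=0x443A18EA4 (w,user):
  L0: frame=0x35 idx=17 entry=0x38007 [P=1 RW=1 US=1 PS=0]
  L1: frame=0x38 idx=29 entry=0x3B007 [P=1 RW=1 US=1 PS=0]
  L2: frame=0x3B idx=24 entry=0x3D007 [P=1 RW=1 US=1 PS=0]
  → PA=0x3DEA4  (3 entries read)
#1 VA=0x341010298 (w,user):
  L0: frame=0x35 idx=13 entry=0x40007 [P=1 RW=1 US=1 PS=0]
  L1: frame=0x40 idx=8 entry=0x41007 [P=1 RW=1 US=1 PS=0]
  L2: frame=0x41 idx=16 entry=0x43005 [P=1 RW=0 US=1 PS=0]
  → PROTECTION_VIOLATION  (3 entries read)
#2 VA=0x580E044DE (r,user):
  L0: frame=0x35 idx=22 entry=0x46007 [P=1 RW=1 US=1 PS=0]
  L1: frame=0x46 idx=7 entry=0x47007 [P=1 RW=1 US=1 PS=0]
  L2: frame=0x47 idx=4 entry=0x49003 [P=1 RW=1 US=0 PS=0]
  → PROTECTION_VIOLATION  (3 entries read)
#3 VA=0x2C041D9ED (w,kernel):
  L0: frame=0x35 idx=11 entry=0x4D007 [P=1 RW=1 US=1 PS=0]
  L1: frame=0x4D idx=2 entry=0x4F007 [P=1 RW=1 US=1 PS=0]
  L2: frame=0x4F idx=29 entry=0x51007 [P=1 RW=1 US=1 PS=0]
  → PA=0x519ED  (3 entries read)
#4 VA=0x280200C44 (r,user):
  L0: frame=0x35 idx=10 entry=0x54007 [P=1 RW=1 US=1 PS=0]
  L1: frame=0x54 idx=1 entry=0x58007 [P=1 RW=1 US=1 PS=0]
  L2: frame=0x58 idx=0 entry=0x5C003 [P=1 RW=1 US=0 PS=0]
  → PROTECTION_VIOLATION  (3 entries read)
#5 VA=0x81E16088 (r,kernel):
  L0: frame=0x35 idx=2 entry=0x5D007 [P=1 RW=1 US=1 PS=0]
  L1: frame=0x5D idx=15 entry=0x61007 [P=1 RW=1 US=1 PS=0]
  L2: frame=0x61 idx=22 entry=0x38006 [P=0 RW=1 US=1 PS=0]
  → PAGE_NOT_PRESENT  (3 entries read)
#6 VA=0x3C2E1B702 (r,kernel):
  L0: frame=0x35 idx=15 entry=0x63007 [P=1 RW=1 US=1 PS=0]
  L1: frame=0x63 idx=23 entry=0x66007 [P=1 RW=1 US=1 PS=0]
  L2: frame=0x66 idx=27 entry=0x68007 [P=1 RW=1 US=1 PS=0]
  → PA=0x68702  (3 entries read)
#7 VA=0x43A1686E (r,kernel):
  L0: frame=0x35 idx=1 entry=0x6B007 [P=1 RW=1 US=1 PS=0]
  L1: frame=0x6B idx=29 entry=0x6F007 [P=1 RW=1 US=1 PS=0]
  L2: frame=0x6F idx=22 entry=0x72007 [P=1 RW=1 US=1 PS=0]
  → PA=0x7286E  (3 entries read)

Access #0 fault: NONE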